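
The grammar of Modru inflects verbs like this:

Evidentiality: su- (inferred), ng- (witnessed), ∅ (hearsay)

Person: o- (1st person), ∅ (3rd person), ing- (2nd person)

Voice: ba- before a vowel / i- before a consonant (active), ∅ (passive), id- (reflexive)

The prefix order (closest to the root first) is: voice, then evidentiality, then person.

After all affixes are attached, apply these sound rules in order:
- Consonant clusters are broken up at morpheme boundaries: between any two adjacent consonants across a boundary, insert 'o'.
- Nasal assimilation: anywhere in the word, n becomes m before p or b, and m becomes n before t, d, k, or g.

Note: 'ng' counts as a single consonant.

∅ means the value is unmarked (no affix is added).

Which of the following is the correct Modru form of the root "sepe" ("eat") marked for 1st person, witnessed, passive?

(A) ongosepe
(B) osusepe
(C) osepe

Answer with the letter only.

voice = passive: zero marking, form stays sepe.
Attach evidentiality witnessed ng- → ngsepe.
Attach person 1st person o- → ongsepe.
Apply epenthesis: ongsepe → ongosepe.
Nasal assimilation: no change.
So the correct form is ongosepe, option (A).
(B) osusepe is wrong: it uses inferred instead of witnessed for evidentiality.
(C) osepe is wrong: it uses hearsay instead of witnessed for evidentiality.

A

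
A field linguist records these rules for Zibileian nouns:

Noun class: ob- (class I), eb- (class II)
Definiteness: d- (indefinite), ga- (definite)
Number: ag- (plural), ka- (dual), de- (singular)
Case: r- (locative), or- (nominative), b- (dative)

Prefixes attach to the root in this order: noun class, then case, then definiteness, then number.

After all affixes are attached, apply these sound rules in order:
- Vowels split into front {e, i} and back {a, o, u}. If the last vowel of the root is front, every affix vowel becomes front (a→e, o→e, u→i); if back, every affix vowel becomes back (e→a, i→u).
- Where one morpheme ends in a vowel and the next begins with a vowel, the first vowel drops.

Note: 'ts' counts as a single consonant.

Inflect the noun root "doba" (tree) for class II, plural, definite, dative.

Attach noun class class II eb- → ebdoba.
Attach case dative b- → bebdoba.
Attach definiteness definite ga- → gabebdoba.
Attach number plural ag- → aggabebdoba.
Apply vowel harmony: aggabebdoba → aggababdoba.
Vowel deletion: no change.

aggababdoba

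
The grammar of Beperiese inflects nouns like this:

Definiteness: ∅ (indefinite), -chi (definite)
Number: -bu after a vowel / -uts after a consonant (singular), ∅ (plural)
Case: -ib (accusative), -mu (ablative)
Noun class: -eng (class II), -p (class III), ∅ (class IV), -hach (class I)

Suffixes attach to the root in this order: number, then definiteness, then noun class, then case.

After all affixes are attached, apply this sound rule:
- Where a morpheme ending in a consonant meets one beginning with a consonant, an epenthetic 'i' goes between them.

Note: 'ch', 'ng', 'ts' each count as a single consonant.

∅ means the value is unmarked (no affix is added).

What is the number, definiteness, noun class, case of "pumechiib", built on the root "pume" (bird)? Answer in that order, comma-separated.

Segment: pume-chi-ib.
number: ∅ → plural.
definiteness: -chi → definite.
noun class: ∅ → class IV.
case: -ib → accusative.

plural, definite, class IV, accusative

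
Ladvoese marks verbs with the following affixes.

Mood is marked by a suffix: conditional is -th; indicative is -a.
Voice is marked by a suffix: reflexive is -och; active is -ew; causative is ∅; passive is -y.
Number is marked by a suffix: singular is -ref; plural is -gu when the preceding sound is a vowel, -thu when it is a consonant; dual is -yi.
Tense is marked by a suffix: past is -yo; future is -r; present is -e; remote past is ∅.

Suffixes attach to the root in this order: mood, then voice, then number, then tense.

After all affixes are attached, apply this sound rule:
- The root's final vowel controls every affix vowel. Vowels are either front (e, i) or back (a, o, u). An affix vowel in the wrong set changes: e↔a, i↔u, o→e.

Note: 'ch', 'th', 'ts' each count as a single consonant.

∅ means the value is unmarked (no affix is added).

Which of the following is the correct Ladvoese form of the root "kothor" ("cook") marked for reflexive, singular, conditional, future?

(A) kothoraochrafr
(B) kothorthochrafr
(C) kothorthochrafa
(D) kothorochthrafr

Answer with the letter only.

Attach mood conditional -th → kothorth.
Attach voice reflexive -och → kothorthoch.
Attach number singular -ref → kothorthochref.
Attach tense future -r → kothorthochrefr.
Apply vowel harmony: kothorthochrefr → kothorthochrafr.
So the correct form is kothorthochrafr, option (B).
(A) kothoraochrafr is wrong: it uses indicative instead of conditional for mood.
(D) kothorochthrafr is wrong: it has the affixes in the wrong order.
(C) kothorthochrafa is wrong: it uses present instead of future for tense.

B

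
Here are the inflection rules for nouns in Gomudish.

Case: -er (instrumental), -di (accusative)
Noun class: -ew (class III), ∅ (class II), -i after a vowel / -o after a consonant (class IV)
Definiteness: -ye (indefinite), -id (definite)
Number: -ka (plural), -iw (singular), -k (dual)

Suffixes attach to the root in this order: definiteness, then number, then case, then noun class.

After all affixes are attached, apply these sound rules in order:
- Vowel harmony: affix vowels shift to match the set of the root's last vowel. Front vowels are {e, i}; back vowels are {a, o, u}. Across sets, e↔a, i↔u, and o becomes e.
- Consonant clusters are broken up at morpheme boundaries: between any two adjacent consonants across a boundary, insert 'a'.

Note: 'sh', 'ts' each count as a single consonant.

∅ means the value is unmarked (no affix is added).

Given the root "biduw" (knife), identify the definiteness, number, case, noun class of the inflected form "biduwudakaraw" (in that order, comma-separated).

Segment: biduw-id-k-er-ew.
definiteness: -id → definite.
number: -k → dual.
case: -er → instrumental.
noun class: -ew → class III.

definite, dual, instrumental, class III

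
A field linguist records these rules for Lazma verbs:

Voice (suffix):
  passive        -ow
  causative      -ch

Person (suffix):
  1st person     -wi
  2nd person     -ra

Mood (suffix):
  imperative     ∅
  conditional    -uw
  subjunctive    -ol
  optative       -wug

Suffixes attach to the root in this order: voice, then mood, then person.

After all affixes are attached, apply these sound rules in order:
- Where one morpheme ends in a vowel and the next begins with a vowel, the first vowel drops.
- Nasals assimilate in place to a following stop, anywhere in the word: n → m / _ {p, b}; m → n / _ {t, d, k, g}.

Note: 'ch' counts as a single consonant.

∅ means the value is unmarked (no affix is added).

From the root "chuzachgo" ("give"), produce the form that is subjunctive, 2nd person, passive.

chuzachgowolra

Attach voice passive -ow → chuzachgoow.
Attach mood subjunctive -ol → chuzachgoowol.
Attach person 2nd person -ra → chuzachgoowolra.
Apply vowel deletion: chuzachgoowolra → chuzachgowolra.
Nasal assimilation: no change.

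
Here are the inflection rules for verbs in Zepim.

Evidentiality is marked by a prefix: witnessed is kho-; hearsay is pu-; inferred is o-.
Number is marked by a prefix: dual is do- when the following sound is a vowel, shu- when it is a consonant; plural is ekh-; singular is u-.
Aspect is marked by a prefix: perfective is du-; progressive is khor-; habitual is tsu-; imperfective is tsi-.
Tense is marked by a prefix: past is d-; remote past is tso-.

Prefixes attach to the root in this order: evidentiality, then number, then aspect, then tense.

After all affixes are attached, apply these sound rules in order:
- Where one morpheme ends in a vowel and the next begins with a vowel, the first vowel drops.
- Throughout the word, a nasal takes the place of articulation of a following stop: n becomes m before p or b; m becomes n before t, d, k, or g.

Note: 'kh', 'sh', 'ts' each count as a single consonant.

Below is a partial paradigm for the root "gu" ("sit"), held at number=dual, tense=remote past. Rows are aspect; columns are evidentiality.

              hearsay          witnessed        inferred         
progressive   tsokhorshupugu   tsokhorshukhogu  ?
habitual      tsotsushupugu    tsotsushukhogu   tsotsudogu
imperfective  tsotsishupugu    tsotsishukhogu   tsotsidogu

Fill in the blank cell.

Attach evidentiality inferred o- → ogu.
Attach number dual do- (before vowel 'o') → doogu.
Attach aspect progressive khor- → khordoogu.
Attach tense remote past tso- → tsokhordoogu.
Apply vowel deletion: tsokhordoogu → tsokhordogu.
Nasal assimilation: no change.

tsokhordogu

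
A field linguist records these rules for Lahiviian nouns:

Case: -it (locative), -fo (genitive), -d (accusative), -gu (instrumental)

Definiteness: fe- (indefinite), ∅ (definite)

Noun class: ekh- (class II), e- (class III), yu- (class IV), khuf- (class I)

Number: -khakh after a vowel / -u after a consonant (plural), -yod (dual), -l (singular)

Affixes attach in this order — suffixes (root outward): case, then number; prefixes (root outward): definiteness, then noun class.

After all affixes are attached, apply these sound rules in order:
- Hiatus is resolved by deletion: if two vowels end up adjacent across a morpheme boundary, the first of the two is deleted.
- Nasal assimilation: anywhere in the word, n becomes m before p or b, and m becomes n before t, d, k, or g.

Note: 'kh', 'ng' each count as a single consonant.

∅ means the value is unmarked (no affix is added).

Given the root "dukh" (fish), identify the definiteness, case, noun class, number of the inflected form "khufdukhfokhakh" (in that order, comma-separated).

Segment: khuf-dukh-fo-khakh.
definiteness: ∅ → definite.
case: -fo → genitive.
noun class: khuf- → class I.
number: -khakh/u → plural.

definite, genitive, class I, plural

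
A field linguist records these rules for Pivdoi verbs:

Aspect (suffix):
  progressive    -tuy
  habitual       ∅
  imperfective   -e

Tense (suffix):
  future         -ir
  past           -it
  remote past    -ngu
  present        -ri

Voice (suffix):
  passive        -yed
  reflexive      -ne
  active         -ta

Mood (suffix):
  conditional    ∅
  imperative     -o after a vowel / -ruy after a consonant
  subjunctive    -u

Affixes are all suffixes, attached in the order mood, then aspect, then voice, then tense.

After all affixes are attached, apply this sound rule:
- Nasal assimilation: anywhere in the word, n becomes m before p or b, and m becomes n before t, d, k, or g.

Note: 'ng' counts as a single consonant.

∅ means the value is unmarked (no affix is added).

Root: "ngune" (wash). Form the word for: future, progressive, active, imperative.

Attach mood imperative -o (after vowel 'e') → nguneo.
Attach aspect progressive -tuy → nguneotuy.
Attach voice active -ta → nguneotuyta.
Attach tense future -ir → nguneotuytair.
Nasal assimilation: no change.

nguneotuytair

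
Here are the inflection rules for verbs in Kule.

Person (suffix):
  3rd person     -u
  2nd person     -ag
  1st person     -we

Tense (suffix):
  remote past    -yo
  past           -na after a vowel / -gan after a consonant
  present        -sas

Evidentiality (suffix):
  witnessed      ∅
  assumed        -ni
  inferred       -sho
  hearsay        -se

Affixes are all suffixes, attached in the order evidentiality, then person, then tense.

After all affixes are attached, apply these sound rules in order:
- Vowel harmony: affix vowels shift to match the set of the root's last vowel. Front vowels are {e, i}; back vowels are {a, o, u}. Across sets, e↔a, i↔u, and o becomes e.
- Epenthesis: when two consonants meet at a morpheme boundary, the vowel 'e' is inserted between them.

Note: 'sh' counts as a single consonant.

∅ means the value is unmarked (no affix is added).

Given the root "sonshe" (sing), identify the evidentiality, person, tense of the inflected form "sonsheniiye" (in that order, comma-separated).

assumed, 3rd person, remote past

Segment: sonshe-ni-u-yo.
evidentiality: -ni → assumed.
person: -u → 3rd person.
tense: -yo → remote past.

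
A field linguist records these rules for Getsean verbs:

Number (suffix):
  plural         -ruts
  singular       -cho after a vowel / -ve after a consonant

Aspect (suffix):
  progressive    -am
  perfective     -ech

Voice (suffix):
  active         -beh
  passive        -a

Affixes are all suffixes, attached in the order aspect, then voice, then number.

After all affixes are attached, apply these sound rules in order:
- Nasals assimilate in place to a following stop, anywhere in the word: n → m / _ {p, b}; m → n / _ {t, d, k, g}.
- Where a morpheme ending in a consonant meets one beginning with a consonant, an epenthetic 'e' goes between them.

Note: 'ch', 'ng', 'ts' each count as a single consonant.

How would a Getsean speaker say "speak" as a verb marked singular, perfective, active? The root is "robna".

robnaechebeheve

Attach aspect perfective -ech → robnaech.
Attach voice active -beh → robnaechbeh.
Attach number singular -ve (after consonant 'h') → robnaechbehve.
Nasal assimilation: no change.
Apply epenthesis: robnaechbehve → robnaechebeheve.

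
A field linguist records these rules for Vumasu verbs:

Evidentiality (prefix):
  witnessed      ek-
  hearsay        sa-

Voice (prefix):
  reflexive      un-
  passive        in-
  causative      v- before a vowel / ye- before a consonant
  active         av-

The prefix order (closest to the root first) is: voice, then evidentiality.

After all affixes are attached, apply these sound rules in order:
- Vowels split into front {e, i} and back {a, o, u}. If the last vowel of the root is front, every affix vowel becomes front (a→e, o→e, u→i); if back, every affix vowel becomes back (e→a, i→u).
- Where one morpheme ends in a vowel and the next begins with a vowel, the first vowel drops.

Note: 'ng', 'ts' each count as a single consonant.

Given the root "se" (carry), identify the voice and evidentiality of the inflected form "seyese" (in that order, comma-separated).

causative, hearsay

Segment: sa-ye-se.
voice: v/ye- → causative.
evidentiality: sa- → hearsay.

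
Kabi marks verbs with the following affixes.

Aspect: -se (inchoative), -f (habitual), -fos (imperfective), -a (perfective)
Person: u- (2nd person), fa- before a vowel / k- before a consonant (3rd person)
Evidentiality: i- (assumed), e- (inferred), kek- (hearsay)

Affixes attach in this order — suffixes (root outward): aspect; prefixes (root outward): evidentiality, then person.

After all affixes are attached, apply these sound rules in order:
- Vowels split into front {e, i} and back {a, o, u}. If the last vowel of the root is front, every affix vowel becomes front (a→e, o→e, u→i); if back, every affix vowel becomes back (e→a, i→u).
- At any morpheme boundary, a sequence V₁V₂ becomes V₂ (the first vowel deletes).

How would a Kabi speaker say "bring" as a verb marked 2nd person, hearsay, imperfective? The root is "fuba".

ukakfubafos

Attach evidentiality hearsay kek- → kekfuba.
Attach aspect imperfective -fos → kekfubafos.
Attach person 2nd person u- → ukekfubafos.
Apply vowel harmony: ukekfubafos → ukakfubafos.
Vowel deletion: no change.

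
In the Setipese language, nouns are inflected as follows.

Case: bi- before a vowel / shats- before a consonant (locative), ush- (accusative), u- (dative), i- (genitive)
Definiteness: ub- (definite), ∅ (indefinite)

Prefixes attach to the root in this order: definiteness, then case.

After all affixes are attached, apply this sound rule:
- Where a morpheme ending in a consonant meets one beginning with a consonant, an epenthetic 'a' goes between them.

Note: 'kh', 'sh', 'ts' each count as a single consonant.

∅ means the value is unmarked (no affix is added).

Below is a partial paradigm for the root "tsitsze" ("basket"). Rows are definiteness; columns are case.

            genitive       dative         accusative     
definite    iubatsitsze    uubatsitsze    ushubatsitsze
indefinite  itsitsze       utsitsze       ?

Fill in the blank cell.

definiteness = indefinite: zero marking, form stays tsitsze.
Attach case accusative ush- → ushtsitsze.
Apply epenthesis: ushtsitsze → ushatsitsze.

ushatsitsze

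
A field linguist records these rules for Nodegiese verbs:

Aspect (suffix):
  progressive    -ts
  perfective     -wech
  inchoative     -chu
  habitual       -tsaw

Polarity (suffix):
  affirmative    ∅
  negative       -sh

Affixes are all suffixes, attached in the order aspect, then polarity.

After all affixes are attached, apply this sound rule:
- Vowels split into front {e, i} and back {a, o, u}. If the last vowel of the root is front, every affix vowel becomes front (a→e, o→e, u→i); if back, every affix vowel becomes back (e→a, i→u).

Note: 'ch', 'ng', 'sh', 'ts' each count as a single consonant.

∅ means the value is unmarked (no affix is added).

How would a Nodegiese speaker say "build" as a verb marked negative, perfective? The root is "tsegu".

Attach aspect perfective -wech → tseguwech.
Attach polarity negative -sh → tseguwechsh.
Apply vowel harmony: tseguwechsh → tseguwachsh.

tseguwachsh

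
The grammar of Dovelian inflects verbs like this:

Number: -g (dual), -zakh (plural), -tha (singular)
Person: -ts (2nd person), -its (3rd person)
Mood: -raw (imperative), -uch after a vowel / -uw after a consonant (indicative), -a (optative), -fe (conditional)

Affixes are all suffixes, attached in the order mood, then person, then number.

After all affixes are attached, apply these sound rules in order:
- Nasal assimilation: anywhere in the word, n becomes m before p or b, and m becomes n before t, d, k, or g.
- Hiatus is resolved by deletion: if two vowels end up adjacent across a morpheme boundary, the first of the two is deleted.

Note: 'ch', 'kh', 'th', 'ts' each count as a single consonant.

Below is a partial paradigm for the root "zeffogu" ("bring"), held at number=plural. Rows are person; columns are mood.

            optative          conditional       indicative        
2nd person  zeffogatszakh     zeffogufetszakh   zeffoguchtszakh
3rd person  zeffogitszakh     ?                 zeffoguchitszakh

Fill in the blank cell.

Attach mood conditional -fe → zeffogufe.
Attach person 3rd person -its → zeffogufeits.
Attach number plural -zakh → zeffogufeitszakh.
Nasal assimilation: no change.
Apply vowel deletion: zeffogufeitszakh → zeffogufitszakh.

zeffogufitszakh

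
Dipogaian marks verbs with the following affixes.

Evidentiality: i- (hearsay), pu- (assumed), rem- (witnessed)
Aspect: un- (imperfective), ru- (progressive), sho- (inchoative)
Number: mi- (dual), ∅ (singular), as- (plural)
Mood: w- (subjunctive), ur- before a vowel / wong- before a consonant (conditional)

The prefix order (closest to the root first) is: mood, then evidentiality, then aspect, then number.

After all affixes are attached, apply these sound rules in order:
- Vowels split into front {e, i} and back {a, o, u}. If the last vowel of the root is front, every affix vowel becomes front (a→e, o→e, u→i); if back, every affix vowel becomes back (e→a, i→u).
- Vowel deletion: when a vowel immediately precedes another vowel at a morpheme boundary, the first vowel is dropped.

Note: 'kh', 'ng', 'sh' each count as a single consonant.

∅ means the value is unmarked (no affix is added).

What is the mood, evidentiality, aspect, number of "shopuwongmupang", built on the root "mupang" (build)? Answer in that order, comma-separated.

Segment: sho-pu-wong-mupang.
mood: ur/wong- → conditional.
evidentiality: pu- → assumed.
aspect: sho- → inchoative.
number: ∅ → singular.

conditional, assumed, inchoative, singular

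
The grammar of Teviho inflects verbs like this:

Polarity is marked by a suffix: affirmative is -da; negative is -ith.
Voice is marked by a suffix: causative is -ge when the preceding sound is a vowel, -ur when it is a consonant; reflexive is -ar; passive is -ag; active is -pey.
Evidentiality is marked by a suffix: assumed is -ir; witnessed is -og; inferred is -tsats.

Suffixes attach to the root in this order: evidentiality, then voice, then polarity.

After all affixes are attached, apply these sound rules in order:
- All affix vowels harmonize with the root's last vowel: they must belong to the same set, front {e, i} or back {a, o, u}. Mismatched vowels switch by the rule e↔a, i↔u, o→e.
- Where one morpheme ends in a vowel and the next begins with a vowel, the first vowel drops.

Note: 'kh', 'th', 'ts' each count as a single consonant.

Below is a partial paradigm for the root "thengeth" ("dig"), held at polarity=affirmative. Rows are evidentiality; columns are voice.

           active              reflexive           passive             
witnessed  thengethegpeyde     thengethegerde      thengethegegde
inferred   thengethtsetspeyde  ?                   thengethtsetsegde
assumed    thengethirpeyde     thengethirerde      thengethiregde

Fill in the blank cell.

Attach evidentiality inferred -tsats → thengethtsats.
Attach voice reflexive -ar → thengethtsatsar.
Attach polarity affirmative -da → thengethtsatsarda.
Apply vowel harmony: thengethtsatsarda → thengethtsetserde.
Vowel deletion: no change.

thengethtsetserde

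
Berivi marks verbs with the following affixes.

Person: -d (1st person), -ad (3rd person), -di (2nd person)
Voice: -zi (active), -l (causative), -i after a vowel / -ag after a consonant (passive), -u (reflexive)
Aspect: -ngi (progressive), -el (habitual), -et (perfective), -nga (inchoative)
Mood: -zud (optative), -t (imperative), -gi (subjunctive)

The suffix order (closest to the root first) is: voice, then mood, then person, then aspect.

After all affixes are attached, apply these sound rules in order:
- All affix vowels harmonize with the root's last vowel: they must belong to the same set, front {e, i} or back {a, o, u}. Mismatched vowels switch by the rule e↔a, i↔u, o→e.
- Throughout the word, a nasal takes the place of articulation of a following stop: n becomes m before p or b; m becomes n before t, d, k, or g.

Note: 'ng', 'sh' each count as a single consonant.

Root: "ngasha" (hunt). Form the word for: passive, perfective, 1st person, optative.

Attach voice passive -i (after vowel 'a') → ngashai.
Attach mood optative -zud → ngashaizud.
Attach person 1st person -d → ngashaizudd.
Attach aspect perfective -et → ngashaizuddet.
Apply vowel harmony: ngashaizuddet → ngashauzuddat.
Nasal assimilation: no change.

ngashauzuddat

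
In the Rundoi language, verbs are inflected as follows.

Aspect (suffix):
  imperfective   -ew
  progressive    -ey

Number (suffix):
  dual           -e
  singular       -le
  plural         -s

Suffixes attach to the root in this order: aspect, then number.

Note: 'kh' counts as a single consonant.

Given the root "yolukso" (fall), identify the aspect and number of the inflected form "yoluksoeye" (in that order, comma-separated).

Segment: yolukso-ey-e.
aspect: -ey → progressive.
number: -e → dual.

progressive, dual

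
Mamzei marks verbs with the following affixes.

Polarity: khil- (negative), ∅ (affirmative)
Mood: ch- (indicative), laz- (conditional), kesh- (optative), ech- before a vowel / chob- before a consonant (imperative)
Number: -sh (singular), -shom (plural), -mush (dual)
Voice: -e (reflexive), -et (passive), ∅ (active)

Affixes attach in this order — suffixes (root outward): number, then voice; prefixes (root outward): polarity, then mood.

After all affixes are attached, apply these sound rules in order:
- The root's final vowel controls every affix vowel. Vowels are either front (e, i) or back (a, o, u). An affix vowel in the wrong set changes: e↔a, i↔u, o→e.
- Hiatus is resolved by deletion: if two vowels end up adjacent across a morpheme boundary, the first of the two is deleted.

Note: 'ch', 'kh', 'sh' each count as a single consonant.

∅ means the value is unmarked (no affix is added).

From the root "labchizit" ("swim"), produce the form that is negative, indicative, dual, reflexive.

chkhillabchizitmishe

Attach number dual -mush → labchizitmush.
Attach polarity negative khil- → khillabchizitmush.
Attach voice reflexive -e → khillabchizitmushe.
Attach mood indicative ch- → chkhillabchizitmushe.
Apply vowel harmony: chkhillabchizitmushe → chkhillabchizitmishe.
Vowel deletion: no change.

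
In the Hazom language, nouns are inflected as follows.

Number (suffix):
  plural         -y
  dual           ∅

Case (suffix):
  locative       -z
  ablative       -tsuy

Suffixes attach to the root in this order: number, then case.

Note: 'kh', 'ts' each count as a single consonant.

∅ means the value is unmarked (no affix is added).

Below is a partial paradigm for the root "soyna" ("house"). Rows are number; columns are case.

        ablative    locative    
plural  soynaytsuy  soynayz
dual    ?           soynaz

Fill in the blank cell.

number = dual: zero marking, form stays soyna.
Attach case ablative -tsuy → soynatsuy.

soynatsuy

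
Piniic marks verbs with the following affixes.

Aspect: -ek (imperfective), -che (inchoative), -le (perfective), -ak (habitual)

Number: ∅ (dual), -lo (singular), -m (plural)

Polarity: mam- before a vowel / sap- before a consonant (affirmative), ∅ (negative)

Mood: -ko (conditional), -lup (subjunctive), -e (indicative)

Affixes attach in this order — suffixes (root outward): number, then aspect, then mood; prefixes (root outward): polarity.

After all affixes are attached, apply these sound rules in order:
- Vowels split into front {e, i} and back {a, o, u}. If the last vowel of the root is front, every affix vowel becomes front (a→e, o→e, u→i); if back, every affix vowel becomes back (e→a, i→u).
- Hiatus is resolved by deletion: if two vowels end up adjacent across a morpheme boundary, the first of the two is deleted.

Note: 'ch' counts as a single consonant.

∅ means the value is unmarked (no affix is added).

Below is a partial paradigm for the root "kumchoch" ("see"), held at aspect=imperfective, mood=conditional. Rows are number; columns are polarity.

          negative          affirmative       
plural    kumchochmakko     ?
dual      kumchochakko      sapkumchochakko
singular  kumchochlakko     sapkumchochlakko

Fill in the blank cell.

sapkumchochmakko

Attach number plural -m → kumchochm.
Attach aspect imperfective -ek → kumchochmek.
Attach mood conditional -ko → kumchochmekko.
Attach polarity affirmative sap- (before consonant 'k') → sapkumchochmekko.
Apply vowel harmony: sapkumchochmekko → sapkumchochmakko.
Vowel deletion: no change.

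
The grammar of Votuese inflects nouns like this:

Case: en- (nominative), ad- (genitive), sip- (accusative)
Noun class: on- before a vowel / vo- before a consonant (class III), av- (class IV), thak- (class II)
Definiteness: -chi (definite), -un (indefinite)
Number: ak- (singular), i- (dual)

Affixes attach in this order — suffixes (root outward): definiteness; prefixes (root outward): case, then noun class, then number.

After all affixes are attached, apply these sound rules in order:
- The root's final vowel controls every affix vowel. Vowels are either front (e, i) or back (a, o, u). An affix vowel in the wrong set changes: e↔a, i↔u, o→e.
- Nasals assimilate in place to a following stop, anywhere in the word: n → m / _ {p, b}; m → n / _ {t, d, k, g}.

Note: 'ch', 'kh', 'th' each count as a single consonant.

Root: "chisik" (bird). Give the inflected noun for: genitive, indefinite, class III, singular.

ekenedchisikin

Attach definiteness indefinite -un → chisikun.
Attach case genitive ad- → adchisikun.
Attach noun class class III on- (before vowel 'a') → onadchisikun.
Attach number singular ak- → akonadchisikun.
Apply vowel harmony: akonadchisikun → ekenedchisikin.
Nasal assimilation: no change.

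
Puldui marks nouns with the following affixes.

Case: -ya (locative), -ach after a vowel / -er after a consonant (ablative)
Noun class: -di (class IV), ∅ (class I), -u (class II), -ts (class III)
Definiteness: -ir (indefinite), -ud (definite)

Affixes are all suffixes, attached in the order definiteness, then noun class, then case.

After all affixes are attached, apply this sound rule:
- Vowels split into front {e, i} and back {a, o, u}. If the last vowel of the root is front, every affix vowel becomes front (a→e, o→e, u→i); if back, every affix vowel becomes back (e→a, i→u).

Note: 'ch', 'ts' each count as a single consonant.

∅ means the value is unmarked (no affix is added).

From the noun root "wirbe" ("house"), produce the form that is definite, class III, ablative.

Attach definiteness definite -ud → wirbeud.
Attach noun class class III -ts → wirbeudts.
Attach case ablative -er (after consonant 'ts') → wirbeudtser.
Apply vowel harmony: wirbeudtser → wirbeidtser.

wirbeidtser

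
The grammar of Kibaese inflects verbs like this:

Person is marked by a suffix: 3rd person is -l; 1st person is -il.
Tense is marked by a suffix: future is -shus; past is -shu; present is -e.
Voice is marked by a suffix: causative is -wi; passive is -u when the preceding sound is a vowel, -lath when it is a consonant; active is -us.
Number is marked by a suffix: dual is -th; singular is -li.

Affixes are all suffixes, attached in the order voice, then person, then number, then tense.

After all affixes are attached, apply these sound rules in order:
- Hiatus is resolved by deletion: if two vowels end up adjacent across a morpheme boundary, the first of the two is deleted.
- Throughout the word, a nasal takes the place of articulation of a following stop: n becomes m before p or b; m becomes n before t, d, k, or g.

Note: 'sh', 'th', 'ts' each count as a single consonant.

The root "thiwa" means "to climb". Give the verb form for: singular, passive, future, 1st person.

thiwillishus

Attach voice passive -u (after vowel 'a') → thiwau.
Attach person 1st person -il → thiwauil.
Attach number singular -li → thiwauilli.
Attach tense future -shus → thiwauillishus.
Apply vowel deletion: thiwauillishus → thiwillishus.
Nasal assimilation: no change.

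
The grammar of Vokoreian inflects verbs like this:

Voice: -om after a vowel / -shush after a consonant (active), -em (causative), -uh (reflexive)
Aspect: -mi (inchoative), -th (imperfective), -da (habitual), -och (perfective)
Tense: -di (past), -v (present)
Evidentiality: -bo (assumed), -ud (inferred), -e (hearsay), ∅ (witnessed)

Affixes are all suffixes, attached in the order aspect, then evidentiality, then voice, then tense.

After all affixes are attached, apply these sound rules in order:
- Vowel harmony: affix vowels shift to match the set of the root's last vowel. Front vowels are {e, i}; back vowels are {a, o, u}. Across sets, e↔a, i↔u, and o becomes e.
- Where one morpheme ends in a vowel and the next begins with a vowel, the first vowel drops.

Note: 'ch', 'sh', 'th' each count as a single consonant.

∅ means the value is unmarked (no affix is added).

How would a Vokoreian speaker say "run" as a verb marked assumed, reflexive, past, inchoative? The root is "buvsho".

Attach aspect inchoative -mi → buvshomi.
Attach evidentiality assumed -bo → buvshomibo.
Attach voice reflexive -uh → buvshomibouh.
Attach tense past -di → buvshomibouhdi.
Apply vowel harmony: buvshomibouhdi → buvshomubouhdu.
Apply vowel deletion: buvshomubouhdu → buvshomubuhdu.

buvshomubuhdu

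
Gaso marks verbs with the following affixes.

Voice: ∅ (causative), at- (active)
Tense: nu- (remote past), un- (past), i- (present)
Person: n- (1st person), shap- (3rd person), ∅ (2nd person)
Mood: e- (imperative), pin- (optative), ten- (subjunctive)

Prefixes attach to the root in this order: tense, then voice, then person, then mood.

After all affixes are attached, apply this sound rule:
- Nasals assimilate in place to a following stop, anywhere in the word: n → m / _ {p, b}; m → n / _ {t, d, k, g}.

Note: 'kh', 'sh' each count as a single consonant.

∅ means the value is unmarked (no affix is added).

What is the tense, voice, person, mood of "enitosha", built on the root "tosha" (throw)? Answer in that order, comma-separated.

Segment: e-n-i-tosha.
tense: i- → present.
voice: ∅ → causative.
person: n- → 1st person.
mood: e- → imperative.

present, causative, 1st person, imperative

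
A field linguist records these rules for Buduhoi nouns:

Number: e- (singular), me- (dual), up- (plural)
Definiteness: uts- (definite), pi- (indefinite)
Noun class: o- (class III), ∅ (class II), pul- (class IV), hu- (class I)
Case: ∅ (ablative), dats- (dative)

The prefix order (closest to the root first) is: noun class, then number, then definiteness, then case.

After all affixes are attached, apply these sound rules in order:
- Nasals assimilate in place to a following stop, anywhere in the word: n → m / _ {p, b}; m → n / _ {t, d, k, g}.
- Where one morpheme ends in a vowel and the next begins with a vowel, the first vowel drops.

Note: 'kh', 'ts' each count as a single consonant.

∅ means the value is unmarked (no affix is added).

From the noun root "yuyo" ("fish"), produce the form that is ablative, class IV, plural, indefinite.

Attach noun class class IV pul- → pulyuyo.
Attach number plural up- → uppulyuyo.
Attach definiteness indefinite pi- → piuppulyuyo.
case = ablative: zero marking, form stays piuppulyuyo.
Nasal assimilation: no change.
Apply vowel deletion: piuppulyuyo → puppulyuyo.

puppulyuyo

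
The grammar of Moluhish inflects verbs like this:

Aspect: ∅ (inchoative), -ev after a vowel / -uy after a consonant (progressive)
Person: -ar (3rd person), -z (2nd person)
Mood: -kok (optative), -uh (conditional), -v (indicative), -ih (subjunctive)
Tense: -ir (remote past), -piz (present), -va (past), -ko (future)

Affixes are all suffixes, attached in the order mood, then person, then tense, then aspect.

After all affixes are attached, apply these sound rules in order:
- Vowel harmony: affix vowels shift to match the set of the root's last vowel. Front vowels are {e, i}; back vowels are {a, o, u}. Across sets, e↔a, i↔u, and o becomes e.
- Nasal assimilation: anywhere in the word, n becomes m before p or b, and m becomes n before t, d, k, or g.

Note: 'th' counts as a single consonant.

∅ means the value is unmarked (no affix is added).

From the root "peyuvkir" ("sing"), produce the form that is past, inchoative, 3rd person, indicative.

peyuvkirverve

Attach mood indicative -v → peyuvkirv.
Attach person 3rd person -ar → peyuvkirvar.
Attach tense past -va → peyuvkirvarva.
aspect = inchoative: zero marking, form stays peyuvkirvarva.
Apply vowel harmony: peyuvkirvarva → peyuvkirverve.
Nasal assimilation: no change.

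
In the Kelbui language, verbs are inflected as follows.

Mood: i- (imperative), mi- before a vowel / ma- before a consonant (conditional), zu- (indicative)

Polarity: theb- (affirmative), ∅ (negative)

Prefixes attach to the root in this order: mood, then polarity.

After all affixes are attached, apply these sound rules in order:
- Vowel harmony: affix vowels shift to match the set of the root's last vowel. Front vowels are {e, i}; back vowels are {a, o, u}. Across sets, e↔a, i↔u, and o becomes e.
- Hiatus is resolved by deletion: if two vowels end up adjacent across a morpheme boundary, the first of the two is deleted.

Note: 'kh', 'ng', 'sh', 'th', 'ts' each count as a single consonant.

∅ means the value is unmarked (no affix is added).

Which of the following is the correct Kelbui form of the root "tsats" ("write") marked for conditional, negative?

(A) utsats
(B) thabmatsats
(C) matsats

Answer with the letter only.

C

Attach mood conditional ma- (before consonant 'ts') → matsats.
polarity = negative: zero marking, form stays matsats.
Vowel harmony: no change.
Vowel deletion: no change.
So the correct form is matsats, option (C).
(A) utsats is wrong: it uses imperative instead of conditional for mood.
(B) thabmatsats is wrong: it uses affirmative instead of negative for polarity.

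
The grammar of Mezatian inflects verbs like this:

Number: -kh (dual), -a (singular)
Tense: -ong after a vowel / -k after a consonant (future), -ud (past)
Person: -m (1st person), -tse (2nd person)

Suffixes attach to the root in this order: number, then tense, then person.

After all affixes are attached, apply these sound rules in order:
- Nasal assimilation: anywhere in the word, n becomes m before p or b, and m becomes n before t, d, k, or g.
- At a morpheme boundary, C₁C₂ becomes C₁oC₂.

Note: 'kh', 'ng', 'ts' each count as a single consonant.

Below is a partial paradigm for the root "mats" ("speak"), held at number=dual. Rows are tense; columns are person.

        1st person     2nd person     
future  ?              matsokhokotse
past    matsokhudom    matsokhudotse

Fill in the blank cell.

matsokhokom

Attach number dual -kh → matskh.
Attach tense future -k (after consonant 'kh') → matskhk.
Attach person 1st person -m → matskhkm.
Nasal assimilation: no change.
Apply epenthesis: matskhkm → matsokhokom.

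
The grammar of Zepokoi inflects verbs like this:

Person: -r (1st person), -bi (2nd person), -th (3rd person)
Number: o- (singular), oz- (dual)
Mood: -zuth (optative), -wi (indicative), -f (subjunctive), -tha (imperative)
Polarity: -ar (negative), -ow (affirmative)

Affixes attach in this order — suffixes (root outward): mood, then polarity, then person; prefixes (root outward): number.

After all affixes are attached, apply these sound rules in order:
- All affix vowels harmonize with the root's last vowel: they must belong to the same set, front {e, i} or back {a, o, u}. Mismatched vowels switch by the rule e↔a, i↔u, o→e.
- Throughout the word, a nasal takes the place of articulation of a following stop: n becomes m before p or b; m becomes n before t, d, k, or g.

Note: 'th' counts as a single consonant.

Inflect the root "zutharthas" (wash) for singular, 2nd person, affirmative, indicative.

ozutharthaswuowbu

Attach mood indicative -wi → zutharthaswi.
Attach number singular o- → ozutharthaswi.
Attach polarity affirmative -ow → ozutharthaswiow.
Attach person 2nd person -bi → ozutharthaswiowbi.
Apply vowel harmony: ozutharthaswiowbi → ozutharthaswuowbu.
Nasal assimilation: no change.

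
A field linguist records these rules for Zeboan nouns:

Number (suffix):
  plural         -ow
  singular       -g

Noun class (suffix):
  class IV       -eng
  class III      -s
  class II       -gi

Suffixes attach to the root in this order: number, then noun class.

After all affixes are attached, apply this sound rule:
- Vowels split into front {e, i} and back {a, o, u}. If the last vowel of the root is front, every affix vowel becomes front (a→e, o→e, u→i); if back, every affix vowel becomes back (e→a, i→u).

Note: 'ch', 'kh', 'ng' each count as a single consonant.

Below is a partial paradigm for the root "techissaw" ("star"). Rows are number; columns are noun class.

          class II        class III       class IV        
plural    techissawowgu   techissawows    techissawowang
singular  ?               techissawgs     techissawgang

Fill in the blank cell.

techissawggu

Attach number singular -g → techissawg.
Attach noun class class II -gi → techissawggi.
Apply vowel harmony: techissawggi → techissawggu.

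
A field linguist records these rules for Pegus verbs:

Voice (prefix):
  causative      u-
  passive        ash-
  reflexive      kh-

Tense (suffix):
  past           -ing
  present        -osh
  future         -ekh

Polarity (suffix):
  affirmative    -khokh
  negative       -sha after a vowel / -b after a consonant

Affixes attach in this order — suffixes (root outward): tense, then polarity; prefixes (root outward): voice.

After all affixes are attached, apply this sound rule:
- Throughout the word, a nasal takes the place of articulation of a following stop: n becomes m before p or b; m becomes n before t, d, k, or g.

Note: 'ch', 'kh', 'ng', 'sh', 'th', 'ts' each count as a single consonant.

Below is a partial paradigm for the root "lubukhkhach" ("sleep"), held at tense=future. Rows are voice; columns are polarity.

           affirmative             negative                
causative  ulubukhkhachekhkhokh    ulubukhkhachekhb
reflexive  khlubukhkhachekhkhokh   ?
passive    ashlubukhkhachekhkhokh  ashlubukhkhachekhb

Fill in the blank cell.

Attach voice reflexive kh- → khlubukhkhach.
Attach tense future -ekh → khlubukhkhachekh.
Attach polarity negative -b (after consonant 'kh') → khlubukhkhachekhb.
Nasal assimilation: no change.

khlubukhkhachekhb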